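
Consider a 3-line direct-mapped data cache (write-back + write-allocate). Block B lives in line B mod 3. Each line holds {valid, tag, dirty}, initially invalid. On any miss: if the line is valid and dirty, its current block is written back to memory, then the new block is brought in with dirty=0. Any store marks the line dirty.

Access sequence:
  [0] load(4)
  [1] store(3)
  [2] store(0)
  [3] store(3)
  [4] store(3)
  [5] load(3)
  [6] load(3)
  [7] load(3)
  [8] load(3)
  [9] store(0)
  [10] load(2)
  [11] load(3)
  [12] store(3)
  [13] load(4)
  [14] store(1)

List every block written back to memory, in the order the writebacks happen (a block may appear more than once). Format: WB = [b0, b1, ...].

0: R B4 → L1 miss [-]
1: W B3 → L0 miss [D]
2: W B0 → L0 miss wb→B3 [D]
3: W B3 → L0 miss wb→B0 [D]
4: W B3 → L0 hit [D]
5: R B3 → L0 hit [D]
6: R B3 → L0 hit [D]
7: R B3 → L0 hit [D]
8: R B3 → L0 hit [D]
9: W B0 → L0 miss wb→B3 [D]
10: R B2 → L2 miss [-]
11: R B3 → L0 miss wb→B0 [-]
12: W B3 → L0 hit [D]
13: R B4 → L1 hit [-]
14: W B1 → L1 miss [D]

WB = [3, 0, 3, 0]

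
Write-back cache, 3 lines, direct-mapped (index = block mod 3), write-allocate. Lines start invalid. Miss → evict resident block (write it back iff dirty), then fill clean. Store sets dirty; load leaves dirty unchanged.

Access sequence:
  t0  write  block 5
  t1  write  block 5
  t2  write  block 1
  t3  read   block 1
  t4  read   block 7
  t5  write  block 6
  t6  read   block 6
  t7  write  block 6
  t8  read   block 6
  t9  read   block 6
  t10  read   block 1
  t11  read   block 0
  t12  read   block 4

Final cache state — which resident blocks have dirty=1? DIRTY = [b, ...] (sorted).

DIRTY = [5]

0: W B5 -> L2 miss  d=D]
1: W B5 -> L2 hit  d=D]
2: W B1 -> L1 miss  d=D]
3: R B1 -> L1 hit  d=D]
4: R B7 -> L1 miss wb->B1  d=-]
5: W B6 -> L0 miss  d=D]
6: R B6 -> L0 hit  d=D]
7: W B6 -> L0 hit  d=D]
8: R B6 -> L0 hit  d=D]
9: R B6 -> L0 hit  d=D]
10: R B1 -> L1 miss  d=-]
11: R B0 -> L0 miss wb->B6  d=-]
12: R B4 -> L1 miss  d=-]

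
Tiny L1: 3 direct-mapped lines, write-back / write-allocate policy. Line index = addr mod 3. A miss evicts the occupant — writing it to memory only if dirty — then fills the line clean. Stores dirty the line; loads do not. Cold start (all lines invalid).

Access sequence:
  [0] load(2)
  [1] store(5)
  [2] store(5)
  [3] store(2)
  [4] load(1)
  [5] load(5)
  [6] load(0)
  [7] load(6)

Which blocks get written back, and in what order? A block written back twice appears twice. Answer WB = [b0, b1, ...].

WB = [5, 2]

  0 | R B2 → L2 miss [-]
  1 | W B5 → L2 miss [D]
  2 | W B5 → L2 hit [D]
  3 | W B2 → L2 miss wb→B5 [D]
  4 | R B1 → L1 miss [-]
  5 | R B5 → L2 miss wb→B2 [-]
  6 | R B0 → L0 miss [-]
  7 | R B6 → L0 miss [-]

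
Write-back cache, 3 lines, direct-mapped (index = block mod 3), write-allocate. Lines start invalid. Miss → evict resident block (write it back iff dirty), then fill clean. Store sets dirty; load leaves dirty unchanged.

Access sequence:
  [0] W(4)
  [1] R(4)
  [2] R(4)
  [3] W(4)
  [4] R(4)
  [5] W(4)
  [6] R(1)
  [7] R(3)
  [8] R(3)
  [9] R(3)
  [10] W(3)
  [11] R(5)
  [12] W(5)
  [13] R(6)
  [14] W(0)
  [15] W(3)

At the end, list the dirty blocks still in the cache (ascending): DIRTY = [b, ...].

DIRTY = [3, 5]

  0 | W B4 → L1 miss [D]
  1 | R B4 → L1 hit [D]
  2 | R B4 → L1 hit [D]
  3 | W B4 → L1 hit [D]
  4 | R B4 → L1 hit [D]
  5 | W B4 → L1 hit [D]
  6 | R B1 → L1 miss wb→B4 [-]
  7 | R B3 → L0 miss [-]
  8 | R B3 → L0 hit [-]
  9 | R B3 → L0 hit [-]
  10 | W B3 → L0 hit [D]
  11 | R B5 → L2 miss [-]
  12 | W B5 → L2 hit [D]
  13 | R B6 → L0 miss wb→B3 [-]
  14 | W B0 → L0 miss [D]
  15 | W B3 → L0 miss wb→B0 [D]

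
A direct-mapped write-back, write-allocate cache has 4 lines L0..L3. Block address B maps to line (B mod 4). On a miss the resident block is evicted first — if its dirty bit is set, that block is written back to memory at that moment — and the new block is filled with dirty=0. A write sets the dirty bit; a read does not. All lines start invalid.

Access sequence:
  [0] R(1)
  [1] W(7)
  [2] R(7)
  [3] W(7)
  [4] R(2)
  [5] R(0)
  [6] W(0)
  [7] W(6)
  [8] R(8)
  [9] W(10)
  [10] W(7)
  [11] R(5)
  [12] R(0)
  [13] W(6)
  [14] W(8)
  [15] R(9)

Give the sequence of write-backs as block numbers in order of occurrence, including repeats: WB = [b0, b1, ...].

0: R B1 -> L1 miss  d=-]
1: W B7 -> L3 miss  d=D]
2: R B7 -> L3 hit  d=D]
3: W B7 -> L3 hit  d=D]
4: R B2 -> L2 miss  d=-]
5: R B0 -> L0 miss  d=-]
6: W B0 -> L0 hit  d=D]
7: W B6 -> L2 miss  d=D]
8: R B8 -> L0 miss wb->B0  d=-]
9: W B10 -> L2 miss wb->B6  d=D]
10: W B7 -> L3 hit  d=D]
11: R B5 -> L1 miss  d=-]
12: R B0 -> L0 miss  d=-]
13: W B6 -> L2 miss wb->B10  d=D]
14: W B8 -> L0 miss  d=D]
15: R B9 -> L1 miss  d=-]

WB = [0, 6, 10]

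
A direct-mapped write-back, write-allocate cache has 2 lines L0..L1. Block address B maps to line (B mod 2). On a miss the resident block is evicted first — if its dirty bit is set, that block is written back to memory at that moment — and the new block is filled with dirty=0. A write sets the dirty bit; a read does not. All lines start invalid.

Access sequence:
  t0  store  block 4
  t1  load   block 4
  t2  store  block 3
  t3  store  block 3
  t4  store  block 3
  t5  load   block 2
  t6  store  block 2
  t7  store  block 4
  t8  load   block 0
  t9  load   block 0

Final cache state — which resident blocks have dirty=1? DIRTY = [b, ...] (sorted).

0: W B4 -> L0 miss  d=D]
1: R B4 -> L0 hit  d=D]
2: W B3 -> L1 miss  d=D]
3: W B3 -> L1 hit  d=D]
4: W B3 -> L1 hit  d=D]
5: R B2 -> L0 miss wb->B4  d=-]
6: W B2 -> L0 hit  d=D]
7: W B4 -> L0 miss wb->B2  d=D]
8: R B0 -> L0 miss wb->B4  d=-]
9: R B0 -> L0 hit  d=-]

DIRTY = [3]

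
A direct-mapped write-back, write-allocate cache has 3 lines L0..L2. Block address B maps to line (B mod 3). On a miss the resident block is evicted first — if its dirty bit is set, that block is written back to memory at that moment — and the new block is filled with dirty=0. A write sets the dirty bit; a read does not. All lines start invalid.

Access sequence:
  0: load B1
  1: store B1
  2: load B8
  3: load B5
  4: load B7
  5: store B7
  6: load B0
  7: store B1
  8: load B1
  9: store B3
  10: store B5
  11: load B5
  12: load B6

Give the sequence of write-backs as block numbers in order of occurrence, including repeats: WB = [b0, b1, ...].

WB = [1, 7, 3]

0: R B1 -> L1 miss  d=-]
1: W B1 -> L1 hit  d=D]
2: R B8 -> L2 miss  d=-]
3: R B5 -> L2 miss  d=-]
4: R B7 -> L1 miss wb->B1  d=-]
5: W B7 -> L1 hit  d=D]
6: R B0 -> L0 miss  d=-]
7: W B1 -> L1 miss wb->B7  d=D]
8: R B1 -> L1 hit  d=D]
9: W B3 -> L0 miss  d=D]
10: W B5 -> L2 hit  d=D]
11: R B5 -> L2 hit  d=D]
12: R B6 -> L0 miss wb->B3  d=-]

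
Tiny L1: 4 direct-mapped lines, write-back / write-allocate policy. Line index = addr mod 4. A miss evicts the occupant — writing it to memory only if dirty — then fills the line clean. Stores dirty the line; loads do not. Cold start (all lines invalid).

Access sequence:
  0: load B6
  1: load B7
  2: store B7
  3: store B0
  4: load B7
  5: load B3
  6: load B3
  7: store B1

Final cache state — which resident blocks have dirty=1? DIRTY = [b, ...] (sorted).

  0 | R B6 → L2 miss [-]
  1 | R B7 → L3 miss [-]
  2 | W B7 → L3 hit [D]
  3 | W B0 → L0 miss [D]
  4 | R B7 → L3 hit [D]
  5 | R B3 → L3 miss wb→B7 [-]
  6 | R B3 → L3 hit [-]
  7 | W B1 → L1 miss [D]

DIRTY = [0, 1]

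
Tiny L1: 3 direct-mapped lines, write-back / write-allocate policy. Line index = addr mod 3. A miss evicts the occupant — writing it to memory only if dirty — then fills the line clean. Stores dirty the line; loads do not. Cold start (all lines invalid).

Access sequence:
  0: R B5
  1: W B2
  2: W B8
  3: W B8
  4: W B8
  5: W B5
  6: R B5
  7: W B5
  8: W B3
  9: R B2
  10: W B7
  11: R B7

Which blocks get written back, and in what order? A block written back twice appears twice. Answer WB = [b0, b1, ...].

  0 | R B5 → L2 miss [-]
  1 | W B2 → L2 miss [D]
  2 | W B8 → L2 miss wb→B2 [D]
  3 | W B8 → L2 hit [D]
  4 | W B8 → L2 hit [D]
  5 | W B5 → L2 miss wb→B8 [D]
  6 | R B5 → L2 hit [D]
  7 | W B5 → L2 hit [D]
  8 | W B3 → L0 miss [D]
  9 | R B2 → L2 miss wb→B5 [-]
  10 | W B7 → L1 miss [D]
  11 | R B7 → L1 hit [D]

WB = [2, 8, 5]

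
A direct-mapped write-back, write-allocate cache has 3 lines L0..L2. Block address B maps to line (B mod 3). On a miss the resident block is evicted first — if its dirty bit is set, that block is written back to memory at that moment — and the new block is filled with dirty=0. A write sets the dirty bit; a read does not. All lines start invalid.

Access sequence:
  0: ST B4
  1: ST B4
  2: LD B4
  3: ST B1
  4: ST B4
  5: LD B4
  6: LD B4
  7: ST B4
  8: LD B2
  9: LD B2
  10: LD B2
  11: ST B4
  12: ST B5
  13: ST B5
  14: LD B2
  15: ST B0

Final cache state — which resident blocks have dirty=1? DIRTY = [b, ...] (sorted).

DIRTY = [0, 4]

0: W B4 -> L1 miss  d=D]
1: W B4 -> L1 hit  d=D]
2: R B4 -> L1 hit  d=D]
3: W B1 -> L1 miss wb->B4  d=D]
4: W B4 -> L1 miss wb->B1  d=D]
5: R B4 -> L1 hit  d=D]
6: R B4 -> L1 hit  d=D]
7: W B4 -> L1 hit  d=D]
8: R B2 -> L2 miss  d=-]
9: R B2 -> L2 hit  d=-]
10: R B2 -> L2 hit  d=-]
11: W B4 -> L1 hit  d=D]
12: W B5 -> L2 miss  d=D]
13: W B5 -> L2 hit  d=D]
14: R B2 -> L2 miss wb->B5  d=-]
15: W B0 -> L0 miss  d=D]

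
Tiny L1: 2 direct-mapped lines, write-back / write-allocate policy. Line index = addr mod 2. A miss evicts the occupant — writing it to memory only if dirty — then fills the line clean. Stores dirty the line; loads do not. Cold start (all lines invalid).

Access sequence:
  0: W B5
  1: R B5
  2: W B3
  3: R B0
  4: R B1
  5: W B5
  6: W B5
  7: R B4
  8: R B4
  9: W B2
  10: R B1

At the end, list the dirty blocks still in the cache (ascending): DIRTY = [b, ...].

DIRTY = [2]

0: W B5 → L1 miss [D]
1: R B5 → L1 hit [D]
2: W B3 → L1 miss wb→B5 [D]
3: R B0 → L0 miss [-]
4: R B1 → L1 miss wb→B3 [-]
5: W B5 → L1 miss [D]
6: W B5 → L1 hit [D]
7: R B4 → L0 miss [-]
8: R B4 → L0 hit [-]
9: W B2 → L0 miss [D]
10: R B1 → L1 miss wb→B5 [-]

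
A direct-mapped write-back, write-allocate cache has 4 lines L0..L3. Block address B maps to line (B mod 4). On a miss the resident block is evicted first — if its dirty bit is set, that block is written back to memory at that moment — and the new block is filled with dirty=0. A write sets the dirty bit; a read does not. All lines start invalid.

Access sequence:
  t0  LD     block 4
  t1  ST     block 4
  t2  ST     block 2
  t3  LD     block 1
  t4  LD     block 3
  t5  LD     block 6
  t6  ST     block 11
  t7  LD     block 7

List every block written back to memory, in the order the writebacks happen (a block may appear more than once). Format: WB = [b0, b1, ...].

WB = [2, 11]

0: R B4 → L0 miss [-]
1: W B4 → L0 hit [D]
2: W B2 → L2 miss [D]
3: R B1 → L1 miss [-]
4: R B3 → L3 miss [-]
5: R B6 → L2 miss wb→B2 [-]
6: W B11 → L3 miss [D]
7: R B7 → L3 miss wb→B11 [-]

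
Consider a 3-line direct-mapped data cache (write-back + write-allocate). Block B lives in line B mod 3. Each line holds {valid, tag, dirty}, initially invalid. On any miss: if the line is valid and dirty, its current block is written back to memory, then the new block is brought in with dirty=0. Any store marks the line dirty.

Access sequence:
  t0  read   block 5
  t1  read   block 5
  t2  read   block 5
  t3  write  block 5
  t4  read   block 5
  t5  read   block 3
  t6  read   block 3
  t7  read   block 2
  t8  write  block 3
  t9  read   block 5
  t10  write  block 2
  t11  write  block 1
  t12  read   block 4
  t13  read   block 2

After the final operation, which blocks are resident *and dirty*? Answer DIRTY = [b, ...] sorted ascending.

  0 | R B5 → L2 miss [-]
  1 | R B5 → L2 hit [-]
  2 | R B5 → L2 hit [-]
  3 | W B5 → L2 hit [D]
  4 | R B5 → L2 hit [D]
  5 | R B3 → L0 miss [-]
  6 | R B3 → L0 hit [-]
  7 | R B2 → L2 miss wb→B5 [-]
  8 | W B3 → L0 hit [D]
  9 | R B5 → L2 miss [-]
  10 | W B2 → L2 miss [D]
  11 | W B1 → L1 miss [D]
  12 | R B4 → L1 miss wb→B1 [-]
  13 | R B2 → L2 hit [D]

DIRTY = [2, 3]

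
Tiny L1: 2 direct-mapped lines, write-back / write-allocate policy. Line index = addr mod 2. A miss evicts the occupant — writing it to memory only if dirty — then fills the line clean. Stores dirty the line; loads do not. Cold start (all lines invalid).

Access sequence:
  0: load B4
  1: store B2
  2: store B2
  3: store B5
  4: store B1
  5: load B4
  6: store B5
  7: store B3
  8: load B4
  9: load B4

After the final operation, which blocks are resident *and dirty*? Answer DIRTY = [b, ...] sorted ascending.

DIRTY = [3]

  0 | R B4 → L0 miss [-]
  1 | W B2 → L0 miss [D]
  2 | W B2 → L0 hit [D]
  3 | W B5 → L1 miss [D]
  4 | W B1 → L1 miss wb→B5 [D]
  5 | R B4 → L0 miss wb→B2 [-]
  6 | W B5 → L1 miss wb→B1 [D]
  7 | W B3 → L1 miss wb→B5 [D]
  8 | R B4 → L0 hit [-]
  9 | R B4 → L0 hit [-]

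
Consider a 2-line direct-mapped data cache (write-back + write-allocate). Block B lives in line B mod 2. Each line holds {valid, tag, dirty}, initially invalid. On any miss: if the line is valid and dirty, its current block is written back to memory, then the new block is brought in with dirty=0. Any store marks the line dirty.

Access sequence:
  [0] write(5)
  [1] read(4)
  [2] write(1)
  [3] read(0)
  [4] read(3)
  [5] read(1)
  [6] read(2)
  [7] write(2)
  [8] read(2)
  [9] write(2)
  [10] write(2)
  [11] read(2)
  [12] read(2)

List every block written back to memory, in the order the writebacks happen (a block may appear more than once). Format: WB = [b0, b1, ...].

WB = [5, 1]

0: W B5 → L1 miss [D]
1: R B4 → L0 miss [-]
2: W B1 → L1 miss wb→B5 [D]
3: R B0 → L0 miss [-]
4: R B3 → L1 miss wb→B1 [-]
5: R B1 → L1 miss [-]
6: R B2 → L0 miss [-]
7: W B2 → L0 hit [D]
8: R B2 → L0 hit [D]
9: W B2 → L0 hit [D]
10: W B2 → L0 hit [D]
11: R B2 → L0 hit [D]
12: R B2 → L0 hit [D]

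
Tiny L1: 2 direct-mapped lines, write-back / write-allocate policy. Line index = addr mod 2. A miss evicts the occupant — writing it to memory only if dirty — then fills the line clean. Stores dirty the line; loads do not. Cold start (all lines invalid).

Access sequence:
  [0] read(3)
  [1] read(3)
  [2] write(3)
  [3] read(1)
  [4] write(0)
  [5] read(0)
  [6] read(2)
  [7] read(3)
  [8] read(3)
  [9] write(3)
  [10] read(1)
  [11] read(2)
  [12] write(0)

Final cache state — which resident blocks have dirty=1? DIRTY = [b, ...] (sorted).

0: R B3 -> L1 miss  d=-]
1: R B3 -> L1 hit  d=-]
2: W B3 -> L1 hit  d=D]
3: R B1 -> L1 miss wb->B3  d=-]
4: W B0 -> L0 miss  d=D]
5: R B0 -> L0 hit  d=D]
6: R B2 -> L0 miss wb->B0  d=-]
7: R B3 -> L1 miss  d=-]
8: R B3 -> L1 hit  d=-]
9: W B3 -> L1 hit  d=D]
10: R B1 -> L1 miss wb->B3  d=-]
11: R B2 -> L0 hit  d=-]
12: W B0 -> L0 miss  d=D]

DIRTY = [0]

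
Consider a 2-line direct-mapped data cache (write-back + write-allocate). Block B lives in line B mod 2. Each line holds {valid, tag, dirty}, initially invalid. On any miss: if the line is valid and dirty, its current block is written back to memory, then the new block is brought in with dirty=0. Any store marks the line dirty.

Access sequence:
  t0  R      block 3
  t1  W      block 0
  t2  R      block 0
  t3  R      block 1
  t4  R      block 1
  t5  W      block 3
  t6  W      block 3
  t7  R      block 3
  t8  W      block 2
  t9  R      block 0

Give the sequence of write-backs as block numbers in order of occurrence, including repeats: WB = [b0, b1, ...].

WB = [0, 2]

0: R B3 → L1 miss [-]
1: W B0 → L0 miss [D]
2: R B0 → L0 hit [D]
3: R B1 → L1 miss [-]
4: R B1 → L1 hit [-]
5: W B3 → L1 miss [D]
6: W B3 → L1 hit [D]
7: R B3 → L1 hit [D]
8: W B2 → L0 miss wb→B0 [D]
9: R B0 → L0 miss wb→B2 [-]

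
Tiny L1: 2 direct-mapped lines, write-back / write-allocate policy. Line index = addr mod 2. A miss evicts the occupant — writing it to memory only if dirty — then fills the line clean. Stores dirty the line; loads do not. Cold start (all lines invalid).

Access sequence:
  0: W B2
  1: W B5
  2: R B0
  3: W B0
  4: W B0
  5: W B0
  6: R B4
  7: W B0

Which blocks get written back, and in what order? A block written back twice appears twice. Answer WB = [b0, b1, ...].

0: W B2 -> L0 miss  d=D]
1: W B5 -> L1 miss  d=D]
2: R B0 -> L0 miss wb->B2  d=-]
3: W B0 -> L0 hit  d=D]
4: W B0 -> L0 hit  d=D]
5: W B0 -> L0 hit  d=D]
6: R B4 -> L0 miss wb->B0  d=-]
7: W B0 -> L0 miss  d=D]

WB = [2, 0]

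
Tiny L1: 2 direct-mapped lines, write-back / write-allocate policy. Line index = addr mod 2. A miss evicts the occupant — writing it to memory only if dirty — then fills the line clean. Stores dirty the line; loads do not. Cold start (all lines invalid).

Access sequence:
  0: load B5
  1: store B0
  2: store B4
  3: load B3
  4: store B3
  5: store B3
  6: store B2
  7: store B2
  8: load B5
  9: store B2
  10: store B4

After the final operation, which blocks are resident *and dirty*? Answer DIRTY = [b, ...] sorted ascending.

0: R B5 → L1 miss [-]
1: W B0 → L0 miss [D]
2: W B4 → L0 miss wb→B0 [D]
3: R B3 → L1 miss [-]
4: W B3 → L1 hit [D]
5: W B3 → L1 hit [D]
6: W B2 → L0 miss wb→B4 [D]
7: W B2 → L0 hit [D]
8: R B5 → L1 miss wb→B3 [-]
9: W B2 → L0 hit [D]
10: W B4 → L0 miss wb→B2 [D]

DIRTY = [4]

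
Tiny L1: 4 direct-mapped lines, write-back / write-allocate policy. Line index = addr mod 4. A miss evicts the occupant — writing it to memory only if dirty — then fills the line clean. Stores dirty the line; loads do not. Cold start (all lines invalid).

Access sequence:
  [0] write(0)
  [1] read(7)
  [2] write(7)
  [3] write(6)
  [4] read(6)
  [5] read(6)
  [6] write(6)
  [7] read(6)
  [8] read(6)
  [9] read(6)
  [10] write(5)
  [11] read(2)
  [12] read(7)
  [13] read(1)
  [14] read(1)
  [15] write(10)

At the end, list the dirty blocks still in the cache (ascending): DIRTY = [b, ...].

  0 | W B0 → L0 miss [D]
  1 | R B7 → L3 miss [-]
  2 | W B7 → L3 hit [D]
  3 | W B6 → L2 miss [D]
  4 | R B6 → L2 hit [D]
  5 | R B6 → L2 hit [D]
  6 | W B6 → L2 hit [D]
  7 | R B6 → L2 hit [D]
  8 | R B6 → L2 hit [D]
  9 | R B6 → L2 hit [D]
  10 | W B5 → L1 miss [D]
  11 | R B2 → L2 miss wb→B6 [-]
  12 | R B7 → L3 hit [D]
  13 | R B1 → L1 miss wb→B5 [-]
  14 | R B1 → L1 hit [-]
  15 | W B10 → L2 miss [D]

DIRTY = [0, 7, 10]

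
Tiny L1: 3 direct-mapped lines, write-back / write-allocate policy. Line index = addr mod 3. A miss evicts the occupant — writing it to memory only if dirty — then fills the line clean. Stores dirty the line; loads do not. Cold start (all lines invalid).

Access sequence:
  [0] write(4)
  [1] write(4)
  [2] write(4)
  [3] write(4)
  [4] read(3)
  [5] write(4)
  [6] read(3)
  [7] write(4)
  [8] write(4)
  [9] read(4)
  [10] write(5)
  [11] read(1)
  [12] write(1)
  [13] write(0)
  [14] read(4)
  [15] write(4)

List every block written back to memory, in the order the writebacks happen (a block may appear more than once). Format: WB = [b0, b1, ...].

0: W B4 -> L1 miss  d=D]
1: W B4 -> L1 hit  d=D]
2: W B4 -> L1 hit  d=D]
3: W B4 -> L1 hit  d=D]
4: R B3 -> L0 miss  d=-]
5: W B4 -> L1 hit  d=D]
6: R B3 -> L0 hit  d=-]
7: W B4 -> L1 hit  d=D]
8: W B4 -> L1 hit  d=D]
9: R B4 -> L1 hit  d=D]
10: W B5 -> L2 miss  d=D]
11: R B1 -> L1 miss wb->B4  d=-]
12: W B1 -> L1 hit  d=D]
13: W B0 -> L0 miss  d=D]
14: R B4 -> L1 miss wb->B1  d=-]
15: W B4 -> L1 hit  d=D]

WB = [4, 1]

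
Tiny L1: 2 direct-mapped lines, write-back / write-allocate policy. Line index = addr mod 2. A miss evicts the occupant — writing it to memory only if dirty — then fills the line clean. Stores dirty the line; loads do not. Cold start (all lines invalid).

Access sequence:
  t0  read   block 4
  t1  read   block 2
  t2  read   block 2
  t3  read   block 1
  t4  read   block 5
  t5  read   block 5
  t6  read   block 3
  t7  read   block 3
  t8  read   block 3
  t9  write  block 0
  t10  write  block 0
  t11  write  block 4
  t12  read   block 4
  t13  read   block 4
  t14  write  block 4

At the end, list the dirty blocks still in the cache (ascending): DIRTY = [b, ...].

DIRTY = [4]

0: R B4 → L0 miss [-]
1: R B2 → L0 miss [-]
2: R B2 → L0 hit [-]
3: R B1 → L1 miss [-]
4: R B5 → L1 miss [-]
5: R B5 → L1 hit [-]
6: R B3 → L1 miss [-]
7: R B3 → L1 hit [-]
8: R B3 → L1 hit [-]
9: W B0 → L0 miss [D]
10: W B0 → L0 hit [D]
11: W B4 → L0 miss wb→B0 [D]
12: R B4 → L0 hit [D]
13: R B4 → L0 hit [D]
14: W B4 → L0 hit [D]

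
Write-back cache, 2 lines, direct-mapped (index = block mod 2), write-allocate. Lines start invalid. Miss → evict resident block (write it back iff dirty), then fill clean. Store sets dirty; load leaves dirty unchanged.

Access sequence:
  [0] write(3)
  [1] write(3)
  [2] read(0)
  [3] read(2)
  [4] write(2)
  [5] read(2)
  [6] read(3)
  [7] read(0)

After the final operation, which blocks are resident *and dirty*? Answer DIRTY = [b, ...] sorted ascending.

DIRTY = [3]

  0 | W B3 → L1 miss [D]
  1 | W B3 → L1 hit [D]
  2 | R B0 → L0 miss [-]
  3 | R B2 → L0 miss [-]
  4 | W B2 → L0 hit [D]
  5 | R B2 → L0 hit [D]
  6 | R B3 → L1 hit [D]
  7 | R B0 → L0 miss wb→B2 [-]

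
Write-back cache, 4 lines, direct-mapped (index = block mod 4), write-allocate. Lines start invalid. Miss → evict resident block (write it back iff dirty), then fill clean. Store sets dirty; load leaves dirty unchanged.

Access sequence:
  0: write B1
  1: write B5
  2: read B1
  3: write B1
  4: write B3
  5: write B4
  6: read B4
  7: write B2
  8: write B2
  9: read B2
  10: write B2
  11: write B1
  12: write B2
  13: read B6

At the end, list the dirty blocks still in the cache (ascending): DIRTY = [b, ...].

0: W B1 -> L1 miss  d=D]
1: W B5 -> L1 miss wb->B1  d=D]
2: R B1 -> L1 miss wb->B5  d=-]
3: W B1 -> L1 hit  d=D]
4: W B3 -> L3 miss  d=D]
5: W B4 -> L0 miss  d=D]
6: R B4 -> L0 hit  d=D]
7: W B2 -> L2 miss  d=D]
8: W B2 -> L2 hit  d=D]
9: R B2 -> L2 hit  d=D]
10: W B2 -> L2 hit  d=D]
11: W B1 -> L1 hit  d=D]
12: W B2 -> L2 hit  d=D]
13: R B6 -> L2 miss wb->B2  d=-]

DIRTY = [1, 3, 4]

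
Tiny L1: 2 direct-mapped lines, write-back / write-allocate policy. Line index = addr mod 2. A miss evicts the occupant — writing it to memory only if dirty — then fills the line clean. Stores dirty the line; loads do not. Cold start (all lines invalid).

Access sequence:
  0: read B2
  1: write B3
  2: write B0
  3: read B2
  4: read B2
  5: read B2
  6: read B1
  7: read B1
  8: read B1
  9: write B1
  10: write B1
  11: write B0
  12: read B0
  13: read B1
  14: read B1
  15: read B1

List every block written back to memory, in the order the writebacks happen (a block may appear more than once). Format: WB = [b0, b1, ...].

WB = [0, 3]

  0 | R B2 → L0 miss [-]
  1 | W B3 → L1 miss [D]
  2 | W B0 → L0 miss [D]
  3 | R B2 → L0 miss wb→B0 [-]
  4 | R B2 → L0 hit [-]
  5 | R B2 → L0 hit [-]
  6 | R B1 → L1 miss wb→B3 [-]
  7 | R B1 → L1 hit [-]
  8 | R B1 → L1 hit [-]
  9 | W B1 → L1 hit [D]
  10 | W B1 → L1 hit [D]
  11 | W B0 → L0 miss [D]
  12 | R B0 → L0 hit [D]
  13 | R B1 → L1 hit [D]
  14 | R B1 → L1 hit [D]
  15 | R B1 → L1 hit [D]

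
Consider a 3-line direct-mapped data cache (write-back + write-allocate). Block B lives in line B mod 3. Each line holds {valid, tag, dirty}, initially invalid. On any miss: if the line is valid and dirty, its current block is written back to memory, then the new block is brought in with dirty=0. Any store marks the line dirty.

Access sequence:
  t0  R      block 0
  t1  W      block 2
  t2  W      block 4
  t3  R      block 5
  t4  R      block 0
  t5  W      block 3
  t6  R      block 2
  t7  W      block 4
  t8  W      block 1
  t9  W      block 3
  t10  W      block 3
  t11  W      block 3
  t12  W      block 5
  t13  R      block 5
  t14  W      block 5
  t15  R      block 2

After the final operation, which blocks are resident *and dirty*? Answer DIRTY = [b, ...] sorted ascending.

0: R B0 -> L0 miss  d=-]
1: W B2 -> L2 miss  d=D]
2: W B4 -> L1 miss  d=D]
3: R B5 -> L2 miss wb->B2  d=-]
4: R B0 -> L0 hit  d=-]
5: W B3 -> L0 miss  d=D]
6: R B2 -> L2 miss  d=-]
7: W B4 -> L1 hit  d=D]
8: W B1 -> L1 miss wb->B4  d=D]
9: W B3 -> L0 hit  d=D]
10: W B3 -> L0 hit  d=D]
11: W B3 -> L0 hit  d=D]
12: W B5 -> L2 miss  d=D]
13: R B5 -> L2 hit  d=D]
14: W B5 -> L2 hit  d=D]
15: R B2 -> L2 miss wb->B5  d=-]

DIRTY = [1, 3]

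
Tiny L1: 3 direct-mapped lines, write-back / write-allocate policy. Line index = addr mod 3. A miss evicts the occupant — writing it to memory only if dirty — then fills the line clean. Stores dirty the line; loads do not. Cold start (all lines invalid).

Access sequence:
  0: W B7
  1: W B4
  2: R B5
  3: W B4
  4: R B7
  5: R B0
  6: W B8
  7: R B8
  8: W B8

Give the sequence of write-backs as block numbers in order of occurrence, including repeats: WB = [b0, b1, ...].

  0 | W B7 → L1 miss [D]
  1 | W B4 → L1 miss wb→B7 [D]
  2 | R B5 → L2 miss [-]
  3 | W B4 → L1 hit [D]
  4 | R B7 → L1 miss wb→B4 [-]
  5 | R B0 → L0 miss [-]
  6 | W B8 → L2 miss [D]
  7 | R B8 → L2 hit [D]
  8 | W B8 → L2 hit [D]

WB = [7, 4]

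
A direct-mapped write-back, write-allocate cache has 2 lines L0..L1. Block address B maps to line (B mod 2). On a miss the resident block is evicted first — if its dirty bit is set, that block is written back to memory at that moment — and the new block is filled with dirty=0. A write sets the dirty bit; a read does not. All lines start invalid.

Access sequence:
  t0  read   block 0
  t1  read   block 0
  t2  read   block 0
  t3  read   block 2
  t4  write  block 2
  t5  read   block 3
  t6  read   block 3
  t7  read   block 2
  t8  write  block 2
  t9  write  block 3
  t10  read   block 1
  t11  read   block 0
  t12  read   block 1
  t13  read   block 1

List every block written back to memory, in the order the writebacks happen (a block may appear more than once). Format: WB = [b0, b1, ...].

  0 | R B0 → L0 miss [-]
  1 | R B0 → L0 hit [-]
  2 | R B0 → L0 hit [-]
  3 | R B2 → L0 miss [-]
  4 | W B2 → L0 hit [D]
  5 | R B3 → L1 miss [-]
  6 | R B3 → L1 hit [-]
  7 | R B2 → L0 hit [D]
  8 | W B2 → L0 hit [D]
  9 | W B3 → L1 hit [D]
  10 | R B1 → L1 miss wb→B3 [-]
  11 | R B0 → L0 miss wb→B2 [-]
  12 | R B1 → L1 hit [-]
  13 | R B1 → L1 hit [-]

WB = [3, 2]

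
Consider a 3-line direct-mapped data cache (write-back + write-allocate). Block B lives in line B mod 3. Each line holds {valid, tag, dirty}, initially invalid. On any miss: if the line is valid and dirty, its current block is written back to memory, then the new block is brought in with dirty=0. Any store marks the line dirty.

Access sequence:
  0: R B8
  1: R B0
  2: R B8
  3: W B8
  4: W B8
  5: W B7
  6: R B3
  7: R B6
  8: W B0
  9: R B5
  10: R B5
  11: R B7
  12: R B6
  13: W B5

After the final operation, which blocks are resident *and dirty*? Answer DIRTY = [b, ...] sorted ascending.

0: R B8 → L2 miss [-]
1: R B0 → L0 miss [-]
2: R B8 → L2 hit [-]
3: W B8 → L2 hit [D]
4: W B8 → L2 hit [D]
5: W B7 → L1 miss [D]
6: R B3 → L0 miss [-]
7: R B6 → L0 miss [-]
8: W B0 → L0 miss [D]
9: R B5 → L2 miss wb→B8 [-]
10: R B5 → L2 hit [-]
11: R B7 → L1 hit [D]
12: R B6 → L0 miss wb→B0 [-]
13: W B5 → L2 hit [D]

DIRTY = [5, 7]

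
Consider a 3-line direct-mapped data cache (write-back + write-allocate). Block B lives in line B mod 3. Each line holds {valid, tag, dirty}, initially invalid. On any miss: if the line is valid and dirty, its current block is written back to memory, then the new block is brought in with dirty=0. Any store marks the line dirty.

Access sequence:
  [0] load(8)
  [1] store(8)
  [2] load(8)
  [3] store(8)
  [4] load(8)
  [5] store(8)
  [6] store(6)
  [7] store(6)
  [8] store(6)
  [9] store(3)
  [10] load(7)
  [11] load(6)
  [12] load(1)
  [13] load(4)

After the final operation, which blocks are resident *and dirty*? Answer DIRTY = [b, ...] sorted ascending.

0: R B8 -> L2 miss  d=-]
1: W B8 -> L2 hit  d=D]
2: R B8 -> L2 hit  d=D]
3: W B8 -> L2 hit  d=D]
4: R B8 -> L2 hit  d=D]
5: W B8 -> L2 hit  d=D]
6: W B6 -> L0 miss  d=D]
7: W B6 -> L0 hit  d=D]
8: W B6 -> L0 hit  d=D]
9: W B3 -> L0 miss wb->B6  d=D]
10: R B7 -> L1 miss  d=-]
11: R B6 -> L0 miss wb->B3  d=-]
12: R B1 -> L1 miss  d=-]
13: R B4 -> L1 miss  d=-]

DIRTY = [8]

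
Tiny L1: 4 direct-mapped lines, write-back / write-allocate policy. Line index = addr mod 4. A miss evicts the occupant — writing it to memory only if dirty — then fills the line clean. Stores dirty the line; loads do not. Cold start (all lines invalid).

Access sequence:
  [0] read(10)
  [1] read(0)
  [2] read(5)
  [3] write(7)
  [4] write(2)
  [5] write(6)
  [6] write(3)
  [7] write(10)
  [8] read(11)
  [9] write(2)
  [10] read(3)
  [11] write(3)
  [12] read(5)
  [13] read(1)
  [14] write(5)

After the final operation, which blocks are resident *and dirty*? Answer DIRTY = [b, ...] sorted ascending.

0: R B10 → L2 miss [-]
1: R B0 → L0 miss [-]
2: R B5 → L1 miss [-]
3: W B7 → L3 miss [D]
4: W B2 → L2 miss [D]
5: W B6 → L2 miss wb→B2 [D]
6: W B3 → L3 miss wb→B7 [D]
7: W B10 → L2 miss wb→B6 [D]
8: R B11 → L3 miss wb→B3 [-]
9: W B2 → L2 miss wb→B10 [D]
10: R B3 → L3 miss [-]
11: W B3 → L3 hit [D]
12: R B5 → L1 hit [-]
13: R B1 → L1 miss [-]
14: W B5 → L1 miss [D]

DIRTY = [2, 3, 5]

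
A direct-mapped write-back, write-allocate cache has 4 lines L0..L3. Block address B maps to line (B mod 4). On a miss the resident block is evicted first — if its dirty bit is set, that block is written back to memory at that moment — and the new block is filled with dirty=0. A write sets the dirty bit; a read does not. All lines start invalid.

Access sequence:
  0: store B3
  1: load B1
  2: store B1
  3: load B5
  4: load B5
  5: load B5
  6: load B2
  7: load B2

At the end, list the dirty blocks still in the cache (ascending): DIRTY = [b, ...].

DIRTY = [3]

  0 | W B3 → L3 miss [D]
  1 | R B1 → L1 miss [-]
  2 | W B1 → L1 hit [D]
  3 | R B5 → L1 miss wb→B1 [-]
  4 | R B5 → L1 hit [-]
  5 | R B5 → L1 hit [-]
  6 | R B2 → L2 miss [-]
  7 | R B2 → L2 hit [-]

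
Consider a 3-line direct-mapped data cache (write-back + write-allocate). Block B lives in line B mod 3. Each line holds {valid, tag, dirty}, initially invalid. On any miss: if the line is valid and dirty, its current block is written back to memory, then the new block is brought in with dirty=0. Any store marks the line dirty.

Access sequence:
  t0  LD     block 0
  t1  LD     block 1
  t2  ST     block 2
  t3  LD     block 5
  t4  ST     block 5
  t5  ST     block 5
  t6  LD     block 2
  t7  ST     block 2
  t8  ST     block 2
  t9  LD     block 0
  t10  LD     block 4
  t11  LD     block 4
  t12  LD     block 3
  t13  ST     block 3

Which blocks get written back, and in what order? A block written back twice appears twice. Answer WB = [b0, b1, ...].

0: R B0 -> L0 miss  d=-]
1: R B1 -> L1 miss  d=-]
2: W B2 -> L2 miss  d=D]
3: R B5 -> L2 miss wb->B2  d=-]
4: W B5 -> L2 hit  d=D]
5: W B5 -> L2 hit  d=D]
6: R B2 -> L2 miss wb->B5  d=-]
7: W B2 -> L2 hit  d=D]
8: W B2 -> L2 hit  d=D]
9: R B0 -> L0 hit  d=-]
10: R B4 -> L1 miss  d=-]
11: R B4 -> L1 hit  d=-]
12: R B3 -> L0 miss  d=-]
13: W B3 -> L0 hit  d=D]

WB = [2, 5]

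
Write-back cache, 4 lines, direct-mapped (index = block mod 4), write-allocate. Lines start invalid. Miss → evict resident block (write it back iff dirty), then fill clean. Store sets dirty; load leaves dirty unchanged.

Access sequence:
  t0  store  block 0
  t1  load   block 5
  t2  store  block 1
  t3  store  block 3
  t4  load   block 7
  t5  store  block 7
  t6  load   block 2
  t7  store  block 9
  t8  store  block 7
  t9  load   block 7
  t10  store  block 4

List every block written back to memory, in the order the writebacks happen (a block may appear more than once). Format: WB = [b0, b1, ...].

0: W B0 -> L0 miss  d=D]
1: R B5 -> L1 miss  d=-]
2: W B1 -> L1 miss  d=D]
3: W B3 -> L3 miss  d=D]
4: R B7 -> L3 miss wb->B3  d=-]
5: W B7 -> L3 hit  d=D]
6: R B2 -> L2 miss  d=-]
7: W B9 -> L1 miss wb->B1  d=D]
8: W B7 -> L3 hit  d=D]
9: R B7 -> L3 hit  d=D]
10: W B4 -> L0 miss wb->B0  d=D]

WB = [3, 1, 0]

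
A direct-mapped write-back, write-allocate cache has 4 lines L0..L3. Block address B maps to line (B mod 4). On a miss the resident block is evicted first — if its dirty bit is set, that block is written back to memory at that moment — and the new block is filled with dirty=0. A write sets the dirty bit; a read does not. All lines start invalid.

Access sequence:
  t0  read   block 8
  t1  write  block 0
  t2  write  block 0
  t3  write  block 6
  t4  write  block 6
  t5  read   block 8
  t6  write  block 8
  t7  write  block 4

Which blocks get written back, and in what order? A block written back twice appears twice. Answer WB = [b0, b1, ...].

0: R B8 -> L0 miss  d=-]
1: W B0 -> L0 miss  d=D]
2: W B0 -> L0 hit  d=D]
3: W B6 -> L2 miss  d=D]
4: W B6 -> L2 hit  d=D]
5: R B8 -> L0 miss wb->B0  d=-]
6: W B8 -> L0 hit  d=D]
7: W B4 -> L0 miss wb->B8  d=D]

WB = [0, 8]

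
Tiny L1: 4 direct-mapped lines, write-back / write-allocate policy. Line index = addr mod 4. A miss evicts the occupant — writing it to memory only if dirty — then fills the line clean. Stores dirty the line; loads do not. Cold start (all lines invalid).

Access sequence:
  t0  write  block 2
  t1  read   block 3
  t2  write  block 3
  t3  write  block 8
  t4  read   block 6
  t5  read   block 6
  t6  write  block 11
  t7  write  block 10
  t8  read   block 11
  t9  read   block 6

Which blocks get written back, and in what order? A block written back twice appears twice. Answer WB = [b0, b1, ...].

WB = [2, 3, 10]

0: W B2 → L2 miss [D]
1: R B3 → L3 miss [-]
2: W B3 → L3 hit [D]
3: W B8 → L0 miss [D]
4: R B6 → L2 miss wb→B2 [-]
5: R B6 → L2 hit [-]
6: W B11 → L3 miss wb→B3 [D]
7: W B10 → L2 miss [D]
8: R B11 → L3 hit [D]
9: R B6 → L2 miss wb→B10 [-]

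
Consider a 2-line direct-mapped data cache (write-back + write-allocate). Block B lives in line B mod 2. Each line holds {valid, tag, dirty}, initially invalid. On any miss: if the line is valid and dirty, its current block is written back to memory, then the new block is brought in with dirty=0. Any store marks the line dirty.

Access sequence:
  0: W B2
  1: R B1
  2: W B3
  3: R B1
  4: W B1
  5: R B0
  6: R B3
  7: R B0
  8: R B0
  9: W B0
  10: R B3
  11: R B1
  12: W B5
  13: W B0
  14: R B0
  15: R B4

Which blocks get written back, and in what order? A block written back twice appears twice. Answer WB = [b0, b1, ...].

0: W B2 -> L0 miss  d=D]
1: R B1 -> L1 miss  d=-]
2: W B3 -> L1 miss  d=D]
3: R B1 -> L1 miss wb->B3  d=-]
4: W B1 -> L1 hit  d=D]
5: R B0 -> L0 miss wb->B2  d=-]
6: R B3 -> L1 miss wb->B1  d=-]
7: R B0 -> L0 hit  d=-]
8: R B0 -> L0 hit  d=-]
9: W B0 -> L0 hit  d=D]
10: R B3 -> L1 hit  d=-]
11: R B1 -> L1 miss  d=-]
12: W B5 -> L1 miss  d=D]
13: W B0 -> L0 hit  d=D]
14: R B0 -> L0 hit  d=D]
15: R B4 -> L0 miss wb->B0  d=-]

WB = [3, 2, 1, 0]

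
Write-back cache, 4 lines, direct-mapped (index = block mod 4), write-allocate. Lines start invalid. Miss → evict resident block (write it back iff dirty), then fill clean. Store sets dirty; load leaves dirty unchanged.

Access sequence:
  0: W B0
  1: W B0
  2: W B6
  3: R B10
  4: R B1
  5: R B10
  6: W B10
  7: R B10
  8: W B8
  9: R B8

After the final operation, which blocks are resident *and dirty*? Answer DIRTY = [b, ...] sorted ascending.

0: W B0 -> L0 miss  d=D]
1: W B0 -> L0 hit  d=D]
2: W B6 -> L2 miss  d=D]
3: R B10 -> L2 miss wb->B6  d=-]
4: R B1 -> L1 miss  d=-]
5: R B10 -> L2 hit  d=-]
6: W B10 -> L2 hit  d=D]
7: R B10 -> L2 hit  d=D]
8: W B8 -> L0 miss wb->B0  d=D]
9: R B8 -> L0 hit  d=D]

DIRTY = [8, 10]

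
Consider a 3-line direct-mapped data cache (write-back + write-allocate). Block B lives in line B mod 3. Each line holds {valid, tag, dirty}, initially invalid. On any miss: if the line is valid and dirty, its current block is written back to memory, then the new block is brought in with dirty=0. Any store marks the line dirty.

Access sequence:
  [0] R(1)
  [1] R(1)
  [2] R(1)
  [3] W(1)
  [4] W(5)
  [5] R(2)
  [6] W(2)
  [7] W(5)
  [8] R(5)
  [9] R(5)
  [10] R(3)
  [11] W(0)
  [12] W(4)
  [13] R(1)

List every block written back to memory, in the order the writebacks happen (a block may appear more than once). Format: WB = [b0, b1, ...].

WB = [5, 2, 1, 4]

0: R B1 -> L1 miss  d=-]
1: R B1 -> L1 hit  d=-]
2: R B1 -> L1 hit  d=-]
3: W B1 -> L1 hit  d=D]
4: W B5 -> L2 miss  d=D]
5: R B2 -> L2 miss wb->B5  d=-]
6: W B2 -> L2 hit  d=D]
7: W B5 -> L2 miss wb->B2  d=D]
8: R B5 -> L2 hit  d=D]
9: R B5 -> L2 hit  d=D]
10: R B3 -> L0 miss  d=-]
11: W B0 -> L0 miss  d=D]
12: W B4 -> L1 miss wb->B1  d=D]
13: R B1 -> L1 miss wb->B4  d=-]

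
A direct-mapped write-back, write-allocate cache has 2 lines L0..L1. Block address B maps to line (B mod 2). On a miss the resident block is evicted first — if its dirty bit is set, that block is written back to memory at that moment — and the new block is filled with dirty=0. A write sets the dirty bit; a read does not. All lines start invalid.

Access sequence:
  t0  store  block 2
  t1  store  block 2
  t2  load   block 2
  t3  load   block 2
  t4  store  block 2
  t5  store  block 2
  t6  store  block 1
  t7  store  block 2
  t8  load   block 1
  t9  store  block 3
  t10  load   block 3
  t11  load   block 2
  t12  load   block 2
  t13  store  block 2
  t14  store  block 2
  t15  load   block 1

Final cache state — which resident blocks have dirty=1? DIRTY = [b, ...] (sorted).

0: W B2 → L0 miss [D]
1: W B2 → L0 hit [D]
2: R B2 → L0 hit [D]
3: R B2 → L0 hit [D]
4: W B2 → L0 hit [D]
5: W B2 → L0 hit [D]
6: W B1 → L1 miss [D]
7: W B2 → L0 hit [D]
8: R B1 → L1 hit [D]
9: W B3 → L1 miss wb→B1 [D]
10: R B3 → L1 hit [D]
11: R B2 → L0 hit [D]
12: R B2 → L0 hit [D]
13: W B2 → L0 hit [D]
14: W B2 → L0 hit [D]
15: R B1 → L1 miss wb→B3 [-]

DIRTY = [2]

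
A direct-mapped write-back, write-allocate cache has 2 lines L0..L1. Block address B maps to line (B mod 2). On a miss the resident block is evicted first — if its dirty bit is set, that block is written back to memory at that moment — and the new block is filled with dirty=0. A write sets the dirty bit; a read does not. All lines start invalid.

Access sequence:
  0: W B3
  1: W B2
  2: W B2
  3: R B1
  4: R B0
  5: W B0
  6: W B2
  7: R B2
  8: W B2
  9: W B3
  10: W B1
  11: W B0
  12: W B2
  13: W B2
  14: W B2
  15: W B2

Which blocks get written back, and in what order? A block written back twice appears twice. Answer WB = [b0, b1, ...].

0: W B3 → L1 miss [D]
1: W B2 → L0 miss [D]
2: W B2 → L0 hit [D]
3: R B1 → L1 miss wb→B3 [-]
4: R B0 → L0 miss wb→B2 [-]
5: W B0 → L0 hit [D]
6: W B2 → L0 miss wb→B0 [D]
7: R B2 → L0 hit [D]
8: W B2 → L0 hit [D]
9: W B3 → L1 miss [D]
10: W B1 → L1 miss wb→B3 [D]
11: W B0 → L0 miss wb→B2 [D]
12: W B2 → L0 miss wb→B0 [D]
13: W B2 → L0 hit [D]
14: W B2 → L0 hit [D]
15: W B2 → L0 hit [D]

WB = [3, 2, 0, 3, 2, 0]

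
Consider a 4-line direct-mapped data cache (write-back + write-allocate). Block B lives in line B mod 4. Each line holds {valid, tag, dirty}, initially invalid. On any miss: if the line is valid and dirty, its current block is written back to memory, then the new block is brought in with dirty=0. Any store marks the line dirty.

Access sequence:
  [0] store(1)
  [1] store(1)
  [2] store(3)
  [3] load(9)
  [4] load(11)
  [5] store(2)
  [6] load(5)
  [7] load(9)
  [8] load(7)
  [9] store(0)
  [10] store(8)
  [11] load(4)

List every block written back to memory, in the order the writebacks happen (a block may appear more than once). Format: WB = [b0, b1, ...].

WB = [1, 3, 0, 8]

0: W B1 → L1 miss [D]
1: W B1 → L1 hit [D]
2: W B3 → L3 miss [D]
3: R B9 → L1 miss wb→B1 [-]
4: R B11 → L3 miss wb→B3 [-]
5: W B2 → L2 miss [D]
6: R B5 → L1 miss [-]
7: R B9 → L1 miss [-]
8: R B7 → L3 miss [-]
9: W B0 → L0 miss [D]
10: W B8 → L0 miss wb→B0 [D]
11: R B4 → L0 miss wb→B8 [-]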